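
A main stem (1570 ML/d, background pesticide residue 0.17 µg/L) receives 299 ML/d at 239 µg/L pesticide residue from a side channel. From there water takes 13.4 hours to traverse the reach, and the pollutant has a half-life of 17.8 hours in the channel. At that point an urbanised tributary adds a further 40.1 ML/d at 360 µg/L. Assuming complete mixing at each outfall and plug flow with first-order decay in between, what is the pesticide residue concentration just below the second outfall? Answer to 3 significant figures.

29.9 µg/L

Conservation of mass: C = (1570·0.1700 + 299.0·239.0) / 1869 = 71730/1869 = 38.38 µg/L; combined flow 1869 ML/d.
Half-life 17.8 h → k = ln 2 / 17.8 = 0.03894 h⁻¹ = 0.9346 d⁻¹.
After decay, C = 38.38 × e^(−kt) = 38.38 × 0.5934 = 22.78 µg/L.
Second outfall: C = (1869·22.78 + 40.10·360.0)/1909 = 29.86 µg/L.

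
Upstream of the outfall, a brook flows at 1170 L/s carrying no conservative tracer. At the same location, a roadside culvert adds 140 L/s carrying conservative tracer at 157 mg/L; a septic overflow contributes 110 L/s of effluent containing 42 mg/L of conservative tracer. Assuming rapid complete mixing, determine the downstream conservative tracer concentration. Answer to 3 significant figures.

18.7 mg/L

Flow-weighted average: C = (1170·0 + 140.0·157.0 + 110.0·42.00) / 1420 = 26600/1420 = 18.73 mg/L.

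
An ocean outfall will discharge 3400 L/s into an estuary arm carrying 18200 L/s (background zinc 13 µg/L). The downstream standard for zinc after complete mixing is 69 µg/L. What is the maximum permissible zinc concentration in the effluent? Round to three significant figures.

At the limit, (Qr·Cr + Qe·Cₑ)/(Qr + Qe) = 69:
Cₑ = (21600·69 − 18200·13.00) / 3400 = 368.8 µg/L.

369 µg/L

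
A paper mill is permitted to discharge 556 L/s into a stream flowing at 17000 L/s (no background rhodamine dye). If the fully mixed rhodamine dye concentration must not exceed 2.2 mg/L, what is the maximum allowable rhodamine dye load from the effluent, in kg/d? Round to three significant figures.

Mass balance at the limit: 17000·0 + 556.0·Cₑ = 17560·2.2 → Cₑ = 69.47 mg/L.
556.0 L/s = 0.5560 m³/s. Load = 0.5560 m³/s × 69.47 g/m³ × 86 400 s/d = 3337 kg/d.

3340 kg/d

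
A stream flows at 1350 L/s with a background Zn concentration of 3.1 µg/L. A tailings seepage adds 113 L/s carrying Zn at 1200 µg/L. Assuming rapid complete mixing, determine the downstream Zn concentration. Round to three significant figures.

Mixed concentration C = ΣQC/ΣQ = (1350·3.100 + 113.0·1200) / 1463 = 139800/1463 = 95.55 µg/L.

95.5 µg/L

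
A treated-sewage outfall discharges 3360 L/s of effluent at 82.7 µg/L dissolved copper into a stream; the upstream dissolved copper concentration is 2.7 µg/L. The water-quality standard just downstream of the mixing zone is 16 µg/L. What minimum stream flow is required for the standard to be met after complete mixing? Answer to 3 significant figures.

16900 L/s

Set C_mix = 16: (Q·2.700 + 3360·82.70) / (Q + 3360) = 16
→ Q = 3360·(82.70 − 16)/(16 − 2.700) = 16850 L/s.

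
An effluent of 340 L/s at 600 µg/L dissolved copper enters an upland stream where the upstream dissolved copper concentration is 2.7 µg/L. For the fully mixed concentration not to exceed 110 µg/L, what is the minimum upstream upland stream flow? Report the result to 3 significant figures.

1550 L/s

Set C_mix = 110: (Q·2.700 + 340.0·600.0) / (Q + 340.0) = 110
→ Q = 340.0·(600.0 − 110)/(110 − 2.700) = 1553 L/s.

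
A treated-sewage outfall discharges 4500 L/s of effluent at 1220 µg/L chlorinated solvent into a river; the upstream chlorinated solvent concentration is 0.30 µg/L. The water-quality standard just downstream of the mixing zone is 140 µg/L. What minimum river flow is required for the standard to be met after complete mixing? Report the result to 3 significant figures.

Set C_mix = 140: (Q·0.3000 + 4500·1220) / (Q + 4500) = 140
→ Q = 4500·(1220 − 140)/(140 − 0.3000) = 34790 L/s.

34800 L/s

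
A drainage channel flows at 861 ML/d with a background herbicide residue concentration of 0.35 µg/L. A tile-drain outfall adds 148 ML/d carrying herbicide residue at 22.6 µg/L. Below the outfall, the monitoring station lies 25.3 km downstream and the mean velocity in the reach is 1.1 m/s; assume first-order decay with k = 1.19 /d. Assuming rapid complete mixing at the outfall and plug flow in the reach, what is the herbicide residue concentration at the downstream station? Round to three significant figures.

2.63 µg/L

Conservation of mass: C = (861.0·0.3500 + 148.0·22.60) / 1009 = 3646/1009 = 3.614 µg/L.
Travel time t = 25.3·1000 / 1.1 = 23000 s = 6.389 h.
After decay, C = 3.614 × e^(−kt) = 3.614 × 0.7285 = 2.632 µg/L.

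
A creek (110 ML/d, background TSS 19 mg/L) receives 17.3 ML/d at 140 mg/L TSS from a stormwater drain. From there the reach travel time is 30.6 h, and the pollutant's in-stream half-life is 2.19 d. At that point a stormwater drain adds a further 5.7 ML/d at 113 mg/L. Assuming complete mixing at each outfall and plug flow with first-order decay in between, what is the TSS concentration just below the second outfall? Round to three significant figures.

27.5 mg/L

Mixed concentration C = ΣQC/ΣQ = (110.0·19.00 + 17.30·140.0) / 127.3 = 4512/127.3 = 35.44 mg/L; combined flow 127.3 ML/d.
Half-life 2.19 d → k = ln 2 / 2.19 = 0.3165 d⁻¹.
After decay, C = 35.44 × e^(−kt) = 35.44 × 0.6679 = 23.67 mg/L.
At the second outfall, C = (127.3·23.67 + 5.700·113.0) / (127.3 + 5.700) = 27.50 mg/L.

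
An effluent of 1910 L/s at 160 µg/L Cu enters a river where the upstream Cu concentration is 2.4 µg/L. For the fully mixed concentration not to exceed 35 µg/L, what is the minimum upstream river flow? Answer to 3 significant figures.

Set C_mix = 35: (Q·2.400 + 1910·160.0) / (Q + 1910) = 35
→ Q = 1910·(160.0 − 35)/(35 − 2.400) = 7324 L/s.

7320 L/s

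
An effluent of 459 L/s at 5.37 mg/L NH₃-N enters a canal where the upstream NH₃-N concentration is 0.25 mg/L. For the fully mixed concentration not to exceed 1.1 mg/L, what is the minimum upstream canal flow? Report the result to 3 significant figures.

2310 L/s

Set C_mix = 1.1: (Q·0.2500 + 459.0·5.370) / (Q + 459.0) = 1.1
→ Q = 459.0·(5.370 − 1.1)/(1.1 − 0.2500) = 2306 L/s.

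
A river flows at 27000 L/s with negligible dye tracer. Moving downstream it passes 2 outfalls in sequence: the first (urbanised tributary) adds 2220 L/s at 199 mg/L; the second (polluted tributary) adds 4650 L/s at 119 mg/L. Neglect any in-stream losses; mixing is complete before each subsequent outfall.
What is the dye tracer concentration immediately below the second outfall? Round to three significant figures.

Below outfall 1: Q → 29220 L/s, C = (27000·0 + 2220·199.0)/29220 = 15.12 mg/L.
Below outfall 2: Q → 33870 L/s, C = (29220·15.12 + 4650·119.0)/33870 = 29.38 mg/L.

29.4 mg/L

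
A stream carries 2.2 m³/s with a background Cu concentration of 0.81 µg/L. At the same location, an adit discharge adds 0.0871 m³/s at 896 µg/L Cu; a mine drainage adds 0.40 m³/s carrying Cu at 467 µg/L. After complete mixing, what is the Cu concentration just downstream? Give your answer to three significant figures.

99.2 µg/L

Mass balance: C = (2.200·0.8100 + 0.08710·896.0 + 0.4000·467.0) / 2.687 = 266.6/2.687 = 99.22 µg/L.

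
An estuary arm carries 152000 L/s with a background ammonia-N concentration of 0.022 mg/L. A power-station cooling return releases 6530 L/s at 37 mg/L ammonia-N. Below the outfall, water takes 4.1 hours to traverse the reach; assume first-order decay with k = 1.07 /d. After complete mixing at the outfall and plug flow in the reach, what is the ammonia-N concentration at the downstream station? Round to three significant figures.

After mixing, C = (152000·0.02200 + 6530·37.00) / 158500 = 245000/158500 = 1.545 mg/L.
Decay over the reach: 1.545·exp(−kt) = 1.545·0.8329 = 1.287 mg/L.

1.29 mg/L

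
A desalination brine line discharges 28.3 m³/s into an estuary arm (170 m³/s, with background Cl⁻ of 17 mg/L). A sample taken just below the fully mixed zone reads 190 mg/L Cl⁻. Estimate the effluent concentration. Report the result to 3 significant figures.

1230 mg/L

Mass balance: 170.0·17.00 + 28.30·Cₑ = 198.3·190.0
→ Cₑ = (198.3·190.0 − 170.0·17.00) / 28.30 = 1229 mg/L.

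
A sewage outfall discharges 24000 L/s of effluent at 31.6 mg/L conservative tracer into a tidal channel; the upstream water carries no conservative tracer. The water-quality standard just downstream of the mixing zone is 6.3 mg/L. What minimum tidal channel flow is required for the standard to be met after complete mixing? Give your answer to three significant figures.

Set C_mix = 6.3: (Q·0 + 24000·31.60) / (Q + 24000) = 6.3
→ Q = 24000·(31.60 − 6.3)/(6.3 − 0) = 96380 L/s.

96400 L/s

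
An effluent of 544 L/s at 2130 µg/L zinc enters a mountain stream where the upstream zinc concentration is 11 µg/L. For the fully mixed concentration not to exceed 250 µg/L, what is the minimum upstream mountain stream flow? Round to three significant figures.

4280 L/s

Set C_mix = 250: (Q·11.00 + 544.0·2130) / (Q + 544.0) = 250
→ Q = 544.0·(2130 − 250)/(250 − 11.00) = 4279 L/s.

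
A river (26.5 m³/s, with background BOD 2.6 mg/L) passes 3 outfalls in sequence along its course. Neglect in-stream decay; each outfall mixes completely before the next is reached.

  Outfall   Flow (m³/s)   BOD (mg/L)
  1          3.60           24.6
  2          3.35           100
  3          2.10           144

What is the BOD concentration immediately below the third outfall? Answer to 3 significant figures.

22.4 mg/L

Below outfall 1: Q → 30.10 m³/s, C = (26.50·2.600 + 3.600·24.60)/30.10 = 5.231 mg/L.
Below outfall 2: Q → 33.45 m³/s, C = (30.10·5.231 + 3.350·100.0)/33.45 = 14.72 mg/L.
Below outfall 3: Q → 35.55 m³/s, C = (33.45·14.72 + 2.100·144.0)/35.55 = 22.36 mg/L.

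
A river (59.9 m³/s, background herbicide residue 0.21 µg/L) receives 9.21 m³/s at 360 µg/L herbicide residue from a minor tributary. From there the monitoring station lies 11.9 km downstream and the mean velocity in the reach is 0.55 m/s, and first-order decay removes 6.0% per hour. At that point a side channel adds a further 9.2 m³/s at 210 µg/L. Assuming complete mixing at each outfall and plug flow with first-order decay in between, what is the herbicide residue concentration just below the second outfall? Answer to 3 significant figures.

54.0 µg/L

Flow-weighted average: C = (59.90·0.2100 + 9.210·360.0) / 69.11 = 3328/69.11 = 48.16 µg/L; combined flow 69.11 m³/s.
Travel time t = 11.9·1000 / 0.55 = 21640 s = 6.010 h.
6.0%/h lost → k = −ln(1 − 0.06) = 0.06188 h⁻¹.
After decay, C = 48.16 × e^(−kt) = 48.16 × 0.6894 = 33.20 µg/L.
Second outfall: C = (69.11·33.20 + 9.200·210.0)/78.31 = 53.97 µg/L.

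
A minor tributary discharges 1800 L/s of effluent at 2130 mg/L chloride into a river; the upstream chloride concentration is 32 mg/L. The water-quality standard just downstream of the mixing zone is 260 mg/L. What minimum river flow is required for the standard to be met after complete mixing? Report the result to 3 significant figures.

14800 L/s

Set C_mix = 260: (Q·32.00 + 1800·2130) / (Q + 1800) = 260
→ Q = 1800·(2130 − 260)/(260 − 32.00) = 14760 L/s.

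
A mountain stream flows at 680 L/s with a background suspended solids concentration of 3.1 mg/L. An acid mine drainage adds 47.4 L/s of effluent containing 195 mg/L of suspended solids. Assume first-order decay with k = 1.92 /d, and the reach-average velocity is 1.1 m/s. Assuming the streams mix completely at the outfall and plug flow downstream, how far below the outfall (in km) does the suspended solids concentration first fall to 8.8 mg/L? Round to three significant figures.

Flow-weighted average: C = (680.0·3.100 + 47.40·195.0) / 727.4 = 11350/727.4 = 15.60 mg/L.
Set 15.60·exp(−k·t) = 8.8 → t = ln(15.60/8.8)/k = 25780 s = 7.160 h.
Distance = v·t = 1.1·25780 = 28360 m = 28.36 km.

28.4 km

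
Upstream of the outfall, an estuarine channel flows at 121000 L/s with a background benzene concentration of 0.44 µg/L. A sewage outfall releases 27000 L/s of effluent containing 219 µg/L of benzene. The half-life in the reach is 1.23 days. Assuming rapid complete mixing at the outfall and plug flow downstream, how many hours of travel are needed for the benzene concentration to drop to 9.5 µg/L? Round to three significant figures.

Conservation of mass: C = (121000·0.4400 + 27000·219.0) / 148000 = 5966000/148000 = 40.31 µg/L.
Half-life 1.23 d → k = ln 2 / 1.23 = 0.5635 d⁻¹.
40.31·exp(−k·t) = 9.5 → t = ln(40.31/9.5)/k = 221600 s = 61.56 h.

61.6 h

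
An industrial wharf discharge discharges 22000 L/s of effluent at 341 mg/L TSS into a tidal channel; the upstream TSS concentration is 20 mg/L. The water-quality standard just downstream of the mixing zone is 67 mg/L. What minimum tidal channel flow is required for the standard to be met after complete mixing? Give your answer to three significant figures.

128000 L/s

Set C_mix = 67: (Q·20.00 + 22000·341.0) / (Q + 22000) = 67
→ Q = 22000·(341.0 − 67)/(67 − 20.00) = 128300 L/s.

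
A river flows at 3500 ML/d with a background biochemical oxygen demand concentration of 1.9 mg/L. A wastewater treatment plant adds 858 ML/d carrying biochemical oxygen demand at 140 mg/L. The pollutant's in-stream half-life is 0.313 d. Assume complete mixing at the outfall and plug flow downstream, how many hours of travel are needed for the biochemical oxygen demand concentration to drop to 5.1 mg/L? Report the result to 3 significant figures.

After mixing, C = (3500·1.900 + 858.0·140.0) / 4358 = 126800/4358 = 29.09 mg/L.
Half-life 0.313 d → k = ln 2 / 0.313 = 2.215 d⁻¹.
29.09·exp(−k·t) = 5.1 → t = ln(29.09/5.1)/k = 67930 s = 18.87 h.

18.9 h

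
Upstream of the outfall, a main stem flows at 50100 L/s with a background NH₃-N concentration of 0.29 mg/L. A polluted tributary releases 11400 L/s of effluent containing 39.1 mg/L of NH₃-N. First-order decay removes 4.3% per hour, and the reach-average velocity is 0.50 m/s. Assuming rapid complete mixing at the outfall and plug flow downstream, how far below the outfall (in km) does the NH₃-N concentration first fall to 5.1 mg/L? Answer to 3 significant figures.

15.7 km

Mass balance: C = (50100·0.2900 + 11400·39.10) / 61500 = 460300/61500 = 7.484 mg/L.
4.3%/h lost → k = −ln(1 − 0.043) = 0.04395 h⁻¹.
Set 7.484·exp(−k·t) = 5.1 → t = ln(7.484/5.1)/k = 31410 s = 8.726 h.
Distance = v·t = 0.50·31410 = 15710 m = 15.71 km.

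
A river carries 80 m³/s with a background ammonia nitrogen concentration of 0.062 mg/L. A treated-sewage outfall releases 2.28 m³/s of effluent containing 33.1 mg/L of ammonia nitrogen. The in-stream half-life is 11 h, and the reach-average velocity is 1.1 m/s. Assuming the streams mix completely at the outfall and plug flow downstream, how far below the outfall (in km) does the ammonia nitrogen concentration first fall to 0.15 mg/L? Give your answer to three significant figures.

After mixing, C = (80.00·0.06200 + 2.280·33.10) / 82.28 = 80.43/82.28 = 0.9775 mg/L.
Half-life 11 h → k = ln 2 / 11 = 0.06301 h⁻¹ = 1.512 d⁻¹.
Set 0.9775·exp(−k·t) = 0.15 → t = ln(0.9775/0.15)/k = 107100 s = 29.75 h.
Distance = v·t = 1.1·107100 = 117800 m = 117.8 km.

118 km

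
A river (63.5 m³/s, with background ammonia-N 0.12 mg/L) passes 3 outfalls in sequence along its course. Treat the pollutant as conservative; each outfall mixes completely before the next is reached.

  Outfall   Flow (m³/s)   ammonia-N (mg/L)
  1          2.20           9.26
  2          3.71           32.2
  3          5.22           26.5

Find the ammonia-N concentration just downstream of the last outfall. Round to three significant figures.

After outfall 1: Q = 63.50 + 2.200 = 65.70 m³/s; C = (63.50·0.1200 + 2.200·9.260)/65.70 = 0.4261 mg/L.
After outfall 2: Q = 65.70 + 3.710 = 69.41 m³/s; C = (65.70·0.4261 + 3.710·32.20)/69.41 = 2.124 mg/L.
After outfall 3: Q = 69.41 + 5.220 = 74.63 m³/s; C = (69.41·2.124 + 5.220·26.50)/74.63 = 3.829 mg/L.

3.83 mg/L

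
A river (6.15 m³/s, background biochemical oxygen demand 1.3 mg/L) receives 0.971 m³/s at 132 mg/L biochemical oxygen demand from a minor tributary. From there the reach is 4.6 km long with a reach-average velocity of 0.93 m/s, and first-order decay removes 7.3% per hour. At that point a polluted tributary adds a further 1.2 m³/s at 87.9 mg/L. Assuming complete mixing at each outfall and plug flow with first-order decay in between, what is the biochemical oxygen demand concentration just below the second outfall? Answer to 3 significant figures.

Mass balance: C = (6.150·1.300 + 0.9710·132.0) / 7.121 = 136.2/7.121 = 19.12 mg/L; combined flow 7.121 m³/s.
Travel time t = 4.6·1000 / 0.93 = 4946 s = 1.374 h.
7.3%/h lost → k = −ln(1 − 0.073) = 0.07580 h⁻¹.
Applying C = C₀e^(−kt): 19.12 × 0.9011 = 17.23 mg/L.
Second outfall: C = (7.121·17.23 + 1.200·87.90)/8.321 = 27.42 mg/L.

27.4 mg/L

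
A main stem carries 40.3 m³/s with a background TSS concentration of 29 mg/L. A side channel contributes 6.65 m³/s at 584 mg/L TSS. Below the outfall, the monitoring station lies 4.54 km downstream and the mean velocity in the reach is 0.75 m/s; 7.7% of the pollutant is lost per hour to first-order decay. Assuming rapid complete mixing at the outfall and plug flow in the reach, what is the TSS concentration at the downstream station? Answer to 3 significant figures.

Conservation of mass: C = (40.30·29.00 + 6.650·584.0) / 46.95 = 5052/46.95 = 107.6 mg/L.
Travel time t = 4.54·1000 / 0.75 = 6053 s = 1.681 h.
7.7%/h lost → k = −ln(1 − 0.077) = 0.08013 h⁻¹.
Applying C = C₀e^(−kt): 107.6 × 0.8740 = 94.05 mg/L.

94.0 mg/L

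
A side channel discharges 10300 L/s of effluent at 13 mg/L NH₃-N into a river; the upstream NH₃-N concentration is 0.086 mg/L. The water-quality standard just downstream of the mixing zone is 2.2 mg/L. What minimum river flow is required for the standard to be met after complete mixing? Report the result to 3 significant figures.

52600 L/s

Set C_mix = 2.2: (Q·0.08600 + 10300·13.00) / (Q + 10300) = 2.2
→ Q = 10300·(13.00 − 2.2)/(2.2 − 0.08600) = 52620 L/s.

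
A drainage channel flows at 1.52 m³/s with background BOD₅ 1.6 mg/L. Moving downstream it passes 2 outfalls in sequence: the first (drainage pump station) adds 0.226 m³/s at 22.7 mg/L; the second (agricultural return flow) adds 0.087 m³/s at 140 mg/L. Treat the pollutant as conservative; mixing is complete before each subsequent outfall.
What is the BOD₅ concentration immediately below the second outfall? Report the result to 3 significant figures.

Outfall 1: combined Q = 1.746 m³/s; C = (1.520·1.600 + 0.2260·22.70)/1.746 = 4.331 mg/L.
Outfall 2: combined Q = 1.833 m³/s; C = (1.746·4.331 + 0.08700·140.0)/1.833 = 10.77 mg/L.

10.8 mg/L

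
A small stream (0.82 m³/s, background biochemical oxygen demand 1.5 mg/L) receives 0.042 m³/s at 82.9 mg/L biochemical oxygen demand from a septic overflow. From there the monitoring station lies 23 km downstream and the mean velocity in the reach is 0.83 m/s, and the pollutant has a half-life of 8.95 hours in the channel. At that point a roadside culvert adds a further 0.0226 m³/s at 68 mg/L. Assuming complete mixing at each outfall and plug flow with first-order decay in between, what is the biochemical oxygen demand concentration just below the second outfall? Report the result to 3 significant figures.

Mass balance: C = (0.8200·1.500 + 0.04200·82.90) / 0.8620 = 4.712/0.8620 = 5.466 mg/L; combined flow 0.8620 m³/s.
Travel time t = 23·1000 / 0.83 = 27710 s = 7.697 h.
Half-life 8.95 h → k = ln 2 / 8.95 = 0.07745 h⁻¹ = 1.859 d⁻¹.
After decay, C = 5.466 × e^(−kt) = 5.466 × 0.5509 = 3.011 mg/L.
Second outfall: C = (0.8620·3.011 + 0.02260·68.00)/0.8846 = 4.672 mg/L.

4.67 mg/L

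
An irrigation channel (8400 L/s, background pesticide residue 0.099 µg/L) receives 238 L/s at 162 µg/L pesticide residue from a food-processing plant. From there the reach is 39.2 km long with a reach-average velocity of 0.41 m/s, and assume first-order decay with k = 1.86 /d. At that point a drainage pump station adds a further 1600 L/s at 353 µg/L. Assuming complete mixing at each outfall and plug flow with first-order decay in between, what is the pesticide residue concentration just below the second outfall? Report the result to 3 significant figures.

55.7 µg/L

Flow-weighted average: C = (8400·0.09900 + 238.0·162.0) / 8638 = 39390/8638 = 4.560 µg/L; combined flow 8638 L/s.
Travel time t = 39.2·1000 / 0.41 = 95610 s = 26.56 h.
Decay over the reach: 4.560·exp(−kt) = 4.560·0.1277 = 0.5822 µg/L.
Second outfall: C = (8638·0.5822 + 1600·353.0)/10240 = 55.66 µg/L.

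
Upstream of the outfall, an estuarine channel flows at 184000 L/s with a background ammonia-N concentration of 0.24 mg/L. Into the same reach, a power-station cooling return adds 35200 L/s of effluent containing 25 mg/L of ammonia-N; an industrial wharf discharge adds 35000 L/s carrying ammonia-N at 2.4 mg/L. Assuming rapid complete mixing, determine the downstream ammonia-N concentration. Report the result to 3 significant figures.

After mixing, C = (184000·0.2400 + 35200·25.00 + 35000·2.400) / 254200 = 1008000/254200 = 3.966 mg/L.

3.97 mg/L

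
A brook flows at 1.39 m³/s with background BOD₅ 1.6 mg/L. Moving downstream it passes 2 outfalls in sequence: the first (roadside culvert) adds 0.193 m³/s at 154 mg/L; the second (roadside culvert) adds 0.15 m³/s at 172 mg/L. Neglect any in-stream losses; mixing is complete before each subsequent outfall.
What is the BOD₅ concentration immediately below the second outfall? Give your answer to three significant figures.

Below outfall 1: Q → 1.583 m³/s, C = (1.390·1.600 + 0.1930·154.0)/1.583 = 20.18 mg/L.
Below outfall 2: Q → 1.733 m³/s, C = (1.583·20.18 + 0.1500·172.0)/1.733 = 33.32 mg/L.

33.3 mg/L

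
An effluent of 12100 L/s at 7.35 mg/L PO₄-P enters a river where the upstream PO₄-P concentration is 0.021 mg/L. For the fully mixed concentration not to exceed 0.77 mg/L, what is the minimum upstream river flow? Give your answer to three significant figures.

106000 L/s

Set C_mix = 0.77: (Q·0.02100 + 12100·7.350) / (Q + 12100) = 0.77
→ Q = 12100·(7.350 − 0.77)/(0.77 − 0.02100) = 106300 L/s.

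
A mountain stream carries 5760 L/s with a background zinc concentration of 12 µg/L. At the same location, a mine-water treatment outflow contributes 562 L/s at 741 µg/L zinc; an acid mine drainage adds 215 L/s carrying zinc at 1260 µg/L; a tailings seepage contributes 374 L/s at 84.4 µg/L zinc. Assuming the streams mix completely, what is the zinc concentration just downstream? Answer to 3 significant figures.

After mixing, C = (5760·12.00 + 562.0·741.0 + 215.0·1260 + 374.0·84.40) / 6911 = 788000/6911 = 114.0 µg/L.

114 µg/L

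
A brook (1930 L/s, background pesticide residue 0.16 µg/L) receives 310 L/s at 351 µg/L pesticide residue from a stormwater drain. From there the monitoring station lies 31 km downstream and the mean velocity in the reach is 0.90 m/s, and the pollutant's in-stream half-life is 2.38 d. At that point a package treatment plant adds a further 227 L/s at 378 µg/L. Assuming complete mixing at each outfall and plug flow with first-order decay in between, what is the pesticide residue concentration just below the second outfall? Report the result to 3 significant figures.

74.2 µg/L

Mass balance: C = (1930·0.1600 + 310.0·351.0) / 2240 = 109100/2240 = 48.71 µg/L; combined flow 2240 L/s.
Travel time t = 31·1000 / 0.90 = 34440 s = 9.568 h.
Half-life 2.38 d → k = ln 2 / 2.38 = 0.2912 d⁻¹.
First-order decay: C = 48.71·exp(−k·t) = 48.71·0.8904 = 43.37 µg/L.
Second outfall: C = (2240·43.37 + 227.0·378.0)/2467 = 74.16 µg/L.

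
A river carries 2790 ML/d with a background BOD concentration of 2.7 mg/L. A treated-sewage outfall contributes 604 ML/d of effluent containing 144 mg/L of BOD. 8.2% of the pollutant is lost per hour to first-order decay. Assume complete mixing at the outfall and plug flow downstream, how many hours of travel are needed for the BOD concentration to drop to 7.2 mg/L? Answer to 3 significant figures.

Mixed concentration C = ΣQC/ΣQ = (2790·2.700 + 604.0·144.0) / 3394 = 94510/3394 = 27.85 mg/L.
8.2%/h lost → k = −ln(1 − 0.082) = 0.08556 h⁻¹.
27.85·exp(−k·t) = 7.2 → t = ln(27.85/7.2)/k = 56910 s = 15.81 h.

15.8 h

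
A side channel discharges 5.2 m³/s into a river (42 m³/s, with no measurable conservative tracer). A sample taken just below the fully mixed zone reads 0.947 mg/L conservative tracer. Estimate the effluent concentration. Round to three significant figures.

Mass balance: 42.00·0 + 5.200·Cₑ = 47.20·0.9470
→ Cₑ = (47.20·0.9470 − 42.00·0) / 5.200 = 8.596 mg/L.

8.60 mg/L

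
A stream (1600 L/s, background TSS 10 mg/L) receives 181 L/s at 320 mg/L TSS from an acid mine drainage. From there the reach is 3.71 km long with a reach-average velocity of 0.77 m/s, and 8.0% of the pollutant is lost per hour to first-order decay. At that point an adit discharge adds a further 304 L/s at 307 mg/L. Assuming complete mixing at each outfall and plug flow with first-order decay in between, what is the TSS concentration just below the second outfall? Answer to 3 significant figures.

76.5 mg/L

Mass balance: C = (1600·10.00 + 181.0·320.0) / 1781 = 73920/1781 = 41.50 mg/L; combined flow 1781 L/s.
Travel time t = 3.71·1000 / 0.77 = 4818 s = 1.338 h.
8.0%/h lost → k = −ln(1 − 0.08) = 0.08338 h⁻¹.
Decay over the reach: 41.50·exp(−kt) = 41.50·0.8944 = 37.12 mg/L.
Second outfall: C = (1781·37.12 + 304.0·307.0)/2085 = 76.47 mg/L.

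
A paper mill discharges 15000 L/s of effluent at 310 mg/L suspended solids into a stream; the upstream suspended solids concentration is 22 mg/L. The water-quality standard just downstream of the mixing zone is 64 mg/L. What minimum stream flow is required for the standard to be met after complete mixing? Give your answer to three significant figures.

87900 L/s

Set C_mix = 64: (Q·22.00 + 15000·310.0) / (Q + 15000) = 64
→ Q = 15000·(310.0 − 64)/(64 − 22.00) = 87860 L/s.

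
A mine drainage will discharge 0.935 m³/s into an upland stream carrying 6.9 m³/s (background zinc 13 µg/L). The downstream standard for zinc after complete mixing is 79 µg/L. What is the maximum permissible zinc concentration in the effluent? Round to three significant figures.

566 µg/L

At the limit, (Qr·Cr + Qe·Cₑ)/(Qr + Qe) = 79:
Cₑ = (7.835·79 − 6.900·13.00) / 0.9350 = 566.1 µg/L.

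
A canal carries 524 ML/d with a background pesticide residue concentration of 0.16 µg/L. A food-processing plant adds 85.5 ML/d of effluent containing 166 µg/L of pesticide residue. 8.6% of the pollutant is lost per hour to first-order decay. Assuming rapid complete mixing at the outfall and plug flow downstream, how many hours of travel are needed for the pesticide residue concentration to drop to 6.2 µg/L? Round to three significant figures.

14.8 h

Conservation of mass: C = (524.0·0.1600 + 85.50·166.0) / 609.5 = 14280/609.5 = 23.42 µg/L.
8.6%/h lost → k = −ln(1 − 0.086) = 0.08992 h⁻¹.
23.42·exp(−k·t) = 6.2 → t = ln(23.42/6.2)/k = 53210 s = 14.78 h.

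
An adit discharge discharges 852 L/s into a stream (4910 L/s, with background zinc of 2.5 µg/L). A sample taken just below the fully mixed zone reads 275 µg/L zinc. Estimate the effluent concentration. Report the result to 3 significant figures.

1850 µg/L

Mass balance: 4910·2.500 + 852.0·Cₑ = 5762·275.0
→ Cₑ = (5762·275.0 − 4910·2.500) / 852.0 = 1845 µg/L.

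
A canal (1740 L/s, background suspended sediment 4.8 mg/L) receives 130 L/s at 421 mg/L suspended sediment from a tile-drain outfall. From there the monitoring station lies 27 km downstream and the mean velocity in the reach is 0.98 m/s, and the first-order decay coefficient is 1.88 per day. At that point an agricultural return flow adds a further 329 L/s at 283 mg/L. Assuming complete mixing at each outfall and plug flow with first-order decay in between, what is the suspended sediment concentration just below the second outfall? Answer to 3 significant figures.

Mixed concentration C = ΣQC/ΣQ = (1740·4.800 + 130.0·421.0) / 1870 = 63080/1870 = 33.73 mg/L; combined flow 1870 L/s.
Travel time t = 27·1000 / 0.98 = 27550 s = 7.653 h.
After decay, C = 33.73 × e^(−kt) = 33.73 × 0.5491 = 18.52 mg/L.
Second outfall: C = (1870·18.52 + 329.0·283.0)/2199 = 58.09 mg/L.

58.1 mg/L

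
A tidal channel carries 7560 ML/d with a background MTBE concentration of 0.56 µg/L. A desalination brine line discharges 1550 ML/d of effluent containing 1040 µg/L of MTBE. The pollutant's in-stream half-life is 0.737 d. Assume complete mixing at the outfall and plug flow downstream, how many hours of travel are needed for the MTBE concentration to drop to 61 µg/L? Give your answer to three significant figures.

27.2 h

Mass balance: C = (7560·0.5600 + 1550·1040) / 9110 = 1616000/9110 = 177.4 µg/L.
Half-life 0.737 d → k = ln 2 / 0.737 = 0.9405 d⁻¹.
177.4·exp(−k·t) = 61 → t = ln(177.4/61)/k = 98080 s = 27.24 h.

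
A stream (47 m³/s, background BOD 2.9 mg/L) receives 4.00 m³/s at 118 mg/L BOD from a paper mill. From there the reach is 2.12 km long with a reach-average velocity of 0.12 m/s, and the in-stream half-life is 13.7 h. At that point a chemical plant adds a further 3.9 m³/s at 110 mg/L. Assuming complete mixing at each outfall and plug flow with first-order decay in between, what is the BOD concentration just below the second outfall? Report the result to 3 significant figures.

Mass balance: C = (47.00·2.900 + 4.000·118.0) / 51.00 = 608.3/51.00 = 11.93 mg/L; combined flow 51.00 m³/s.
Travel time t = 2.12·1000 / 0.12 = 17670 s = 4.907 h.
Half-life 13.7 h → k = ln 2 / 13.7 = 0.05059 h⁻¹ = 1.214 d⁻¹.
First-order decay: C = 11.93·exp(−k·t) = 11.93·0.7801 = 9.305 mg/L.
Second outfall: C = (51.00·9.305 + 3.900·110.0)/54.90 = 16.46 mg/L.

16.5 mg/L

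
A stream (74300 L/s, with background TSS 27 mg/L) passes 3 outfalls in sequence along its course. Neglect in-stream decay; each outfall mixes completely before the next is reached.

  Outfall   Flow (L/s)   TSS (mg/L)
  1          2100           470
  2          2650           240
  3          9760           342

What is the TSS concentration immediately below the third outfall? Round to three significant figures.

Below outfall 1: Q → 76400 L/s, C = (74300·27.00 + 2100·470.0)/76400 = 39.18 mg/L.
Below outfall 2: Q → 79050 L/s, C = (76400·39.18 + 2650·240.0)/79050 = 45.91 mg/L.
Below outfall 3: Q → 88810 L/s, C = (79050·45.91 + 9760·342.0)/88810 = 78.45 mg/L.

78.4 mg/L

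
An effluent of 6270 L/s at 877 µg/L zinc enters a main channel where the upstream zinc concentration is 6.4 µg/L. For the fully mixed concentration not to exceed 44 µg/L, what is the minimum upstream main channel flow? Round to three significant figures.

139000 L/s

Set C_mix = 44: (Q·6.400 + 6270·877.0) / (Q + 6270) = 44
→ Q = 6270·(877.0 − 44)/(44 − 6.400) = 138900 L/s.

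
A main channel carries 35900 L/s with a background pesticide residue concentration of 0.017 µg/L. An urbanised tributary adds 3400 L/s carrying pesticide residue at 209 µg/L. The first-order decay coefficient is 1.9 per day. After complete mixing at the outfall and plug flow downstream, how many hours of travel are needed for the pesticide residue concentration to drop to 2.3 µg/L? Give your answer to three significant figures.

26.1 h

Mixed concentration C = ΣQC/ΣQ = (35900·0.01700 + 3400·209.0) / 39300 = 711200/39300 = 18.10 µg/L.
18.10·exp(−k·t) = 2.3 → t = ln(18.10/2.3)/k = 93800 s = 26.06 h.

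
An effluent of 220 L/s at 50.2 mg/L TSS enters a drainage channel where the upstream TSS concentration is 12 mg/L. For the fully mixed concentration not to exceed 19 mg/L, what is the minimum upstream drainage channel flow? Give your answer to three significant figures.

Set C_mix = 19: (Q·12.00 + 220.0·50.20) / (Q + 220.0) = 19
→ Q = 220.0·(50.20 − 19)/(19 − 12.00) = 980.6 L/s.

981 L/s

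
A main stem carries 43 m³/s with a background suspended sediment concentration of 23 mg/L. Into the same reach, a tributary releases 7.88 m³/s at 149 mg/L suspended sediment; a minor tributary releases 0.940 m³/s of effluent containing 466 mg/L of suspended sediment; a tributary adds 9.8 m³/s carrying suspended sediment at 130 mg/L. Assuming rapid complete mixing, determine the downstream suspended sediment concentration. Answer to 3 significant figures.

62.9 mg/L

Mixed concentration C = ΣQC/ΣQ = (43.00·23.00 + 7.880·149.0 + 0.9400·466.0 + 9.800·130.0) / 61.62 = 3875/61.62 = 62.89 mg/L.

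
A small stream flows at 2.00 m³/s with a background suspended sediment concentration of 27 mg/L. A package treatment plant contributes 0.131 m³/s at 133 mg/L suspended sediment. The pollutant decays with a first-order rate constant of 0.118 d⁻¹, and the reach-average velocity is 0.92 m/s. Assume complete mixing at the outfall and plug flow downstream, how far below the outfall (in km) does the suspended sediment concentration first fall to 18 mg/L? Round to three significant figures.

419 km

Conservation of mass: C = (2.000·27.00 + 0.1310·133.0) / 2.131 = 71.42/2.131 = 33.52 mg/L.
Set 33.52·exp(−k·t) = 18 → t = ln(33.52/18)/k = 455200 s = 126.4 h.
Distance = v·t = 0.92·455200 = 418800 m = 418.8 km.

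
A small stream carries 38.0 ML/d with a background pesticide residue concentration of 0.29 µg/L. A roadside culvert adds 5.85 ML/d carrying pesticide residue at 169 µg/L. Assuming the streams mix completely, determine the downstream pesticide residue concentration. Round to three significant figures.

22.8 µg/L

Mixed concentration C = ΣQC/ΣQ = (38.00·0.2900 + 5.850·169.0) / 43.85 = 999.7/43.85 = 22.80 µg/L.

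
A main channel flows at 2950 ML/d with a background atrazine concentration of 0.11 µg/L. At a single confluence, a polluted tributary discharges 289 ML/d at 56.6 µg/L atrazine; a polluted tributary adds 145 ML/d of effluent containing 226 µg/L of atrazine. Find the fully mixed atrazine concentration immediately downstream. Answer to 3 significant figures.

Mixed concentration C = ΣQC/ΣQ = (2950·0.1100 + 289.0·56.60 + 145.0·226.0) / 3384 = 49450/3384 = 14.61 µg/L.

14.6 µg/L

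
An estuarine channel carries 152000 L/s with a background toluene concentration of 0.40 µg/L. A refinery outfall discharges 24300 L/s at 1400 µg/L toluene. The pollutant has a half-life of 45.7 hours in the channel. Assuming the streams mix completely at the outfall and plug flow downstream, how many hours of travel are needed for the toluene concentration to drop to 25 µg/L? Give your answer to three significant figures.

Flow-weighted average: C = (152000·0.4000 + 24300·1400) / 176300 = 34080000/176300 = 193.3 µg/L.
Half-life 45.7 h → k = ln 2 / 45.7 = 0.01517 h⁻¹ = 0.3640 d⁻¹.
193.3·exp(−k·t) = 25 → t = ln(193.3/25)/k = 485500 s = 134.9 h.

135 h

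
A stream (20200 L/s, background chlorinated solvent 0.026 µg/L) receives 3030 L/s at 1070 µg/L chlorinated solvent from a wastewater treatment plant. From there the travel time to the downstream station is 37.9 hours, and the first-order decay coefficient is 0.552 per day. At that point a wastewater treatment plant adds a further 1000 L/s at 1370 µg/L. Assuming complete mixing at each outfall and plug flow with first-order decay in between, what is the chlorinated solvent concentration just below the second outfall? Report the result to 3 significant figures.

113 µg/L

Flow-weighted average: C = (20200·0.02600 + 3030·1070) / 23230 = 3243000/23230 = 139.6 µg/L; combined flow 23230 L/s.
Applying C = C₀e^(−kt): 139.6 × 0.4182 = 58.38 µg/L.
At the second outfall, C = (23230·58.38 + 1000·1370) / (23230 + 1000) = 112.5 µg/L.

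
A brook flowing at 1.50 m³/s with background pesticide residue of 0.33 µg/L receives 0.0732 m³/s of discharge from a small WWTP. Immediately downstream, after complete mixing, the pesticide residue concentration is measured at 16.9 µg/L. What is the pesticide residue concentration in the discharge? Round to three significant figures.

356 µg/L

Mass balance: 1.500·0.3300 + 0.07320·Cₑ = 1.573·16.90
→ Cₑ = (1.573·16.90 − 1.500·0.3300) / 0.07320 = 356.4 µg/L.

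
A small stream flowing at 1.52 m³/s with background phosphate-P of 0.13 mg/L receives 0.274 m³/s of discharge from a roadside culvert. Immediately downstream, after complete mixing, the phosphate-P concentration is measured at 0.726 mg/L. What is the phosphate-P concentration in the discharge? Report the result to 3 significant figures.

4.03 mg/L

Mass balance: 1.520·0.1300 + 0.2740·Cₑ = 1.794·0.7260
→ Cₑ = (1.794·0.7260 − 1.520·0.1300) / 0.2740 = 4.032 mg/L.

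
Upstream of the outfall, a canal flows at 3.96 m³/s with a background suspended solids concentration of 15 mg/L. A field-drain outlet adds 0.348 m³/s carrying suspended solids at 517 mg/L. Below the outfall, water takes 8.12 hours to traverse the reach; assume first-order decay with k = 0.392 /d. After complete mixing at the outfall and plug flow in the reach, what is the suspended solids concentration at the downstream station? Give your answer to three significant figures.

Flow-weighted average: C = (3.960·15.00 + 0.3480·517.0) / 4.308 = 239.3/4.308 = 55.55 mg/L.
Decay over the reach: 55.55·exp(−kt) = 55.55·0.8758 = 48.65 mg/L.

48.7 mg/L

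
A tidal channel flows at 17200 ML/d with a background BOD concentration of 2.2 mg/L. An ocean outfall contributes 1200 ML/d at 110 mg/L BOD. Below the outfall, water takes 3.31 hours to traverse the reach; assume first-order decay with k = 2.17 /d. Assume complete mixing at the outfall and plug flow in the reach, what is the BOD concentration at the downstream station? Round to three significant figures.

6.84 mg/L

After mixing, C = (17200·2.200 + 1200·110.0) / 18400 = 169800/18400 = 9.230 mg/L.
Applying C = C₀e^(−kt): 9.230 × 0.7414 = 6.843 mg/L.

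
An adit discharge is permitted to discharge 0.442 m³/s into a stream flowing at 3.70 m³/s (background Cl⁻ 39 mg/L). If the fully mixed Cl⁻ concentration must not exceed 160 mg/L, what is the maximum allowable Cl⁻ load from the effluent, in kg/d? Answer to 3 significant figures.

Mass balance at the limit: 3.700·39.00 + 0.4420·Cₑ = 4.142·160 → Cₑ = 1173 mg/L.
Load = 0.4420 m³/s × 1173 g/m³ × 86 400 s/d = 44790 kg/d.

44800 kg/d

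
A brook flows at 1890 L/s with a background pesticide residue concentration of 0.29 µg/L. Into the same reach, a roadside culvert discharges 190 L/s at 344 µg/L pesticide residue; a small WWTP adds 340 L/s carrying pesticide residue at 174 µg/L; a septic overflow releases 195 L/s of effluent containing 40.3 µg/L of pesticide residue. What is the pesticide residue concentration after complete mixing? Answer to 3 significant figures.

50.8 µg/L

After mixing, C = (1890·0.2900 + 190.0·344.0 + 340.0·174.0 + 195.0·40.30) / 2615 = 132900/2615 = 50.83 µg/L.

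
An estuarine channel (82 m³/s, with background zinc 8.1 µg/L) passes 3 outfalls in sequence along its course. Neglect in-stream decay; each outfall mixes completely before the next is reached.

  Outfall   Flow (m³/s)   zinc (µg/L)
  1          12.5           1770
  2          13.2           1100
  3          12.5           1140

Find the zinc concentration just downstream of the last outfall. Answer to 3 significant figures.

429 µg/L

Below outfall 1: Q → 94.50 m³/s, C = (82.00·8.100 + 12.50·1770)/94.50 = 241.2 µg/L.
Below outfall 2: Q → 107.7 m³/s, C = (94.50·241.2 + 13.20·1100)/107.7 = 346.4 µg/L.
Below outfall 3: Q → 120.2 m³/s, C = (107.7·346.4 + 12.50·1140)/120.2 = 428.9 µg/L.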